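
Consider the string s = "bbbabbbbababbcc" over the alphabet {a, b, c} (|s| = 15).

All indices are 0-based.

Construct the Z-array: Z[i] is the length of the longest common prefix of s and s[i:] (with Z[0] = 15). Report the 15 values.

[15, 2, 1, 0, 3, 5, 2, 1, 0, 1, 0, 2, 1, 0, 0]

Z[0]=15
i=1: fresh scan; Z[1]=2 scan→box=[1,3)
i=2: min(r-i=1, Z[1]=2)=1; Z[2]=1
i=3: fresh scan; Z[3]=0
i=4: fresh scan; Z[4]=3 scan→box=[4,7)
i=5: min(r-i=2, Z[1]=2)=2; Z[5]=5 scan→box=[5,10)
i=6: min(r-i=4, Z[1]=2)=2; Z[6]=2
i=7: min(r-i=3, Z[2]=1)=1; Z[7]=1
i=8: min(r-i=2, Z[3]=0)=0; Z[8]=0
i=9: min(r-i=1, Z[4]=3)=1; Z[9]=1
i=10: fresh scan; Z[10]=0
i=11: fresh scan; Z[11]=2 scan→box=[11,13)
i=12: min(r-i=1, Z[1]=2)=1; Z[12]=1
i=13: fresh scan; Z[13]=0
i=14: fresh scan; Z[14]=0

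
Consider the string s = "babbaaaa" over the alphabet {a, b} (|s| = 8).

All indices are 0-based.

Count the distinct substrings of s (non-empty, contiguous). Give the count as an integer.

26

sorted suffixes:
  #0 SA[0]=7  'a'
  #1 SA[1]=6  'aa'
  #2 SA[2]=5  'aaa'
  #3 SA[3]=4  'aaaa'
  #4 SA[4]=1  'abbaaaa'
  #5 SA[5]=3  'baaaa'
  #6 SA[6]=0  'babbaaaa'
  #7 SA[7]=2  'bbaaaa'

SA = [7, 6, 5, 4, 1, 3, 0, 2]
[i] adj suffixes → lcp
  [1] 7/6 → 1 ('a')
  [2] 6/5 → 2 ('aa')
  [3] 5/4 → 3 ('aaa')
  [4] 4/1 → 1 ('a')
  [5] 1/3 → 0 ('')
  [6] 3/0 → 2 ('ba')
  [7] 0/2 → 1 ('b')

n(n+1)/2 = 8·9/2 = 36
Σ LCP = 0 + 1 + 2 + 3 + 1 + 0 + 2 + 1 = 10
distinct = 36 − 10 = 26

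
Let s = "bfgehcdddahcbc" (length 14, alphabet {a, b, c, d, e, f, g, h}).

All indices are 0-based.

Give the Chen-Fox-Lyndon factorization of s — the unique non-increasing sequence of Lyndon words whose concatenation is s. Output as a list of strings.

["bfgehcddd", "ahcbc"]

emit factor 1: 'bfgehcddd' (i=0, period=9)
emit factor 2: 'ahcbc' (i=9, period=5)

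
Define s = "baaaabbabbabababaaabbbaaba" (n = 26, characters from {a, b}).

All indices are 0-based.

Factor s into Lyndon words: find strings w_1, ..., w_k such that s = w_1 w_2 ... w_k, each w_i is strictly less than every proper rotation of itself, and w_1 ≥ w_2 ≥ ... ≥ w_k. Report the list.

["b", "aaaabbabbabababaaabbbaab", "a"]

emit factor 1: 'b' (i=0, period=1)
emit factor 2: 'aaaabbabbabababaaabbbaab' (i=1, period=24)
emit factor 3: 'a' (i=25, period=1)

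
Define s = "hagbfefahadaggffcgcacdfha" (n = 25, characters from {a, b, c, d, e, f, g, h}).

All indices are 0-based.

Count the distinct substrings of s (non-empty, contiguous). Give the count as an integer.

rank→(start, suffix):
  0 → (24, 'a')
  1 → (19, 'acdfha')
  2 → (9, 'adaggffcgcacdfha')
  3 → (1, 'agbfefahadaggffcgcacdfha')
  4 → (11, 'aggffcgcacdfha')
  5 → (7, 'ahadaggffcgcacdfha')
  6 → (3, 'bfefahadaggffcgcacdfha')
  7 → (18, 'cacdfha')
  8 → (20, 'cdfha')
  9 → (16, 'cgcacdfha')
  10 → (10, 'daggffcgcacdfha')
  11 → (21, 'dfha')
  12 → (5, 'efahadaggffcgcacdfha')
  13 → (6, 'fahadaggffcgcacdfha')
  14 → (15, 'fcgcacdfha')
  15 → (4, 'fefahadaggffcgcacdfha')
  16 → (14, 'ffcgcacdfha')
  17 → (22, 'fha')
  18 → (2, 'gbfefahadaggffcgcacdfha')
  19 → (17, 'gcacdfha')
  20 → (13, 'gffcgcacdfha')
  21 → (12, 'ggffcgcacdfha')
  22 → (23, 'ha')
  23 → (8, 'hadaggffcgcacdfha')
  24 → (0, 'hagbfefahadaggffcgcacdfha')

SA = [24, 19, 9, 1, 11, 7, 3, 18, 20, 16, 10, 21, 5, 6, 15, 4, 14, 22, 2, 17, 13, 12, 23, 8, 0]
[i] adj suffixes → lcp
  [1] 24/19 → 1 ('a')
  [2] 19/9 → 1 ('a')
  [3] 9/1 → 1 ('a')
  [4] 1/11 → 2 ('ag')
  [5] 11/7 → 1 ('a')
  [6] 7/3 → 0 ('')
  [7] 3/18 → 0 ('')
  [8] 18/20 → 1 ('c')
  [9] 20/16 → 1 ('c')
  [10] 16/10 → 0 ('')
  [11] 10/21 → 1 ('d')
  [12] 21/5 → 0 ('')
  [13] 5/6 → 0 ('')
  [14] 6/15 → 1 ('f')
  [15] 15/4 → 1 ('f')
  [16] 4/14 → 1 ('f')
  [17] 14/22 → 1 ('f')
  [18] 22/2 → 0 ('')
  [19] 2/17 → 1 ('g')
  [20] 17/13 → 1 ('g')
  [21] 13/12 → 1 ('g')
  [22] 12/23 → 0 ('')
  [23] 23/8 → 2 ('ha')
  [24] 8/0 → 2 ('ha')

n(n+1)/2 = 25·26/2 = 325
Σ LCP = 0 + 1 + 1 + 1 + 2 + 1 + 0 + 0 + 1 + 1 + 0 + 1 + 0 + 0 + 1 + 1 + 1 + 1 + 0 + 1 + 1 + 1 + 0 + 2 + 2 = 20
distinct = 325 − 20 = 305

305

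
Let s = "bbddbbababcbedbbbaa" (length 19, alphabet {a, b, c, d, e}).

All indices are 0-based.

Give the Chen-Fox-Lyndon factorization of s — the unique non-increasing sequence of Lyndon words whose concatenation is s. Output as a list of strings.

["bbdd", "b", "b", "ababcbedbbb", "a", "a"]

emit factor 1: 'bbdd' (i=0, period=4)
emit factor 2: 'b' (i=4, period=1)
emit factor 3: 'b' (i=5, period=1)
emit factor 4: 'ababcbedbbb' (i=6, period=11)
emit factor 5: 'a' (i=17, period=1)
emit factor 6: 'a' (i=18, period=1)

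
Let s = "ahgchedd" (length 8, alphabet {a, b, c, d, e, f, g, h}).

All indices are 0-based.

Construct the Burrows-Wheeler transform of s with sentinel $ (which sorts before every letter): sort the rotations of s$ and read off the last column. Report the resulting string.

d$gdehhca

rank  rotation   last
    0  $ahgchedd  d
    1  ahgchedd$  $
    2  chedd$ahg  g
    3  d$ahgched  d
    4  dd$ahgche  e
    5  edd$ahgch  h
    6  gchedd$ah  h
    7  hedd$ahgc  c
    8  hgchedd$a  a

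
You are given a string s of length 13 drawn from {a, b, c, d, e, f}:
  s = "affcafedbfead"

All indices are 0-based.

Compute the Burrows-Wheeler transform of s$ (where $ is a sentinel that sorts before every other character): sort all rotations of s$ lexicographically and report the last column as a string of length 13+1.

rank  rotation        last
    0  $affcafedbfead  d
    1  ad$affcafedbfe  e
    2  afedbfead$affc  c
    3  affcafedbfead$  $
    4  bfead$affcafed  d
    5  cafedbfead$aff  f
    6  d$affcafedbfea  a
    7  dbfead$affcafe  e
    8  ead$affcafedbf  f
    9  edbfead$affcaf  f
   10  fcafedbfead$af  f
   11  fead$affcafedb  b
   12  fedbfead$affca  a
   13  ffcafedbfead$a  a

dec$dfaefffbaa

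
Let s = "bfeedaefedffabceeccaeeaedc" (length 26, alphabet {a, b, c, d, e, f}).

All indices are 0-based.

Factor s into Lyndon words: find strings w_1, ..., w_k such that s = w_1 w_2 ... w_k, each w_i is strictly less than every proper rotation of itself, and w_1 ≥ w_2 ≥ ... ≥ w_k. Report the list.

emit factor 1: 'bfeed' (i=0, period=5)
emit factor 2: 'aefedff' (i=5, period=7)
emit factor 3: 'abceeccaeeaedc' (i=12, period=14)

["bfeed", "aefedff", "abceeccaeeaedc"]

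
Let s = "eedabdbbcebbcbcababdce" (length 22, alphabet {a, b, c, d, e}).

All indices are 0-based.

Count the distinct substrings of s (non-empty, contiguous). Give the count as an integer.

rank→(start, suffix):
  0 → (15, 'ababdce')
  1 → (3, 'abdbbcebbcbcababdce')
  2 → (17, 'abdce')
  3 → (16, 'babdce')
  4 → (10, 'bbcbcababdce')
  5 → (6, 'bbcebbcbcababdce')
  6 → (13, 'bcababdce')
  7 → (11, 'bcbcababdce')
  8 → (7, 'bcebbcbcababdce')
  9 → (4, 'bdbbcebbcbcababdce')
  10 → (18, 'bdce')
  11 → (14, 'cababdce')
  12 → (12, 'cbcababdce')
  13 → (20, 'ce')
  14 → (8, 'cebbcbcababdce')
  15 → (2, 'dabdbbcebbcbcababdce')
  16 → (5, 'dbbcebbcbcababdce')
  17 → (19, 'dce')
  18 → (21, 'e')
  19 → (9, 'ebbcbcababdce')
  20 → (1, 'edabdbbcebbcbcababdce')
  21 → (0, 'eedabdbbcebbcbcababdce')

SA = [15, 3, 17, 16, 10, 6, 13, 11, 7, 4, 18, 14, 12, 20, 8, 2, 5, 19, 21, 9, 1, 0]
[i] adj suffixes → lcp
  [1] 15/3 → 2 ('ab')
  [2] 3/17 → 3 ('abd')
  [3] 17/16 → 0 ('')
  [4] 16/10 → 1 ('b')
  [5] 10/6 → 3 ('bbc')
  [6] 6/13 → 1 ('b')
  [7] 13/11 → 2 ('bc')
  [8] 11/7 → 2 ('bc')
  [9] 7/4 → 1 ('b')
  [10] 4/18 → 2 ('bd')
  [11] 18/14 → 0 ('')
  [12] 14/12 → 1 ('c')
  [13] 12/20 → 1 ('c')
  [14] 20/8 → 2 ('ce')
  [15] 8/2 → 0 ('')
  [16] 2/5 → 1 ('d')
  [17] 5/19 → 1 ('d')
  [18] 19/21 → 0 ('')
  [19] 21/9 → 1 ('e')
  [20] 9/1 → 1 ('e')
  [21] 1/0 → 1 ('e')

n(n+1)/2 = 22·23/2 = 253
Σ LCP = 0 + 2 + 3 + 0 + 1 + 3 + 1 + 2 + 2 + 1 + 2 + 0 + 1 + 1 + 2 + 0 + 1 + 1 + 0 + 1 + 1 + 1 = 26
distinct = 253 − 26 = 227

227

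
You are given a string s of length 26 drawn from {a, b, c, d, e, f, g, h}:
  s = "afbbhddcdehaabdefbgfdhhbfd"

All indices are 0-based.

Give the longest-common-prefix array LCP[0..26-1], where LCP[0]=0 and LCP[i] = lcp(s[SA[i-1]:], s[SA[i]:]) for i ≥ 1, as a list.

[0, 1, 1, 0, 1, 1, 1, 1, 0, 0, 1, 1, 1, 2, 1, 0, 1, 0, 2, 1, 2, 0, 0, 1, 1, 1]

rank | idx | suffix
   0 |  11 | aabdefbgfdhhbfd
   1 |  12 | abdefbgfdhhbfd
   2 |   0 | afbbhddcdehaabdefbgfdhhbfd
   3 |   2 | bbhddcdehaabdefbgfdhhbfd
   4 |  13 | bdefbgfdhhbfd
   5 |  23 | bfd
   6 |  17 | bgfdhhbfd
   7 |   3 | bhddcdehaabdefbgfdhhbfd
   8 |   7 | cdehaabdefbgfdhhbfd
   9 |  25 | d
  10 |   6 | dcdehaabdefbgfdhhbfd
  11 |   5 | ddcdehaabdefbgfdhhbfd
  12 |  14 | defbgfdhhbfd
  13 |   8 | dehaabdefbgfdhhbfd
  14 |  20 | dhhbfd
  15 |  15 | efbgfdhhbfd
  16 |   9 | ehaabdefbgfdhhbfd
  17 |   1 | fbbhddcdehaabdefbgfdhhbfd
  18 |  16 | fbgfdhhbfd
  19 |  24 | fd
  20 |  19 | fdhhbfd
  21 |  18 | gfdhhbfd
  22 |  10 | haabdefbgfdhhbfd
  23 |  22 | hbfd
  24 |   4 | hddcdehaabdefbgfdhhbfd
  25 |  21 | hhbfd

SA = [11, 12, 0, 2, 13, 23, 17, 3, 7, 25, 6, 5, 14, 8, 20, 15, 9, 1, 16, 24, 19, 18, 10, 22, 4, 21]
rank  pair      lcp
   1  s[11:],s[12:]  1  'a'
   2  s[12:],s[0:]  1  'a'
   3  s[0:],s[2:]  0  ''
   4  s[2:],s[13:]  1  'b'
   5  s[13:],s[23:]  1  'b'
   6  s[23:],s[17:]  1  'b'
   7  s[17:],s[3:]  1  'b'
   8  s[3:],s[7:]  0  ''
   9  s[7:],s[25:]  0  ''
  10  s[25:],s[6:]  1  'd'
  11  s[6:],s[5:]  1  'd'
  12  s[5:],s[14:]  1  'd'
  13  s[14:],s[8:]  2  'de'
  14  s[8:],s[20:]  1  'd'
  15  s[20:],s[15:]  0  ''
  16  s[15:],s[9:]  1  'e'
  17  s[9:],s[1:]  0  ''
  18  s[1:],s[16:]  2  'fb'
  19  s[16:],s[24:]  1  'f'
  20  s[24:],s[19:]  2  'fd'
  21  s[19:],s[18:]  0  ''
  22  s[18:],s[10:]  0  ''
  23  s[10:],s[22:]  1  'h'
  24  s[22:],s[4:]  1  'h'
  25  s[4:],s[21:]  1  'h'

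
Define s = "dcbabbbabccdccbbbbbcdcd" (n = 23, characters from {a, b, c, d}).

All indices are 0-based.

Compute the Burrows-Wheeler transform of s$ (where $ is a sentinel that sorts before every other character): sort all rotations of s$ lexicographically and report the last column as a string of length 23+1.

rank  rotation                  last
    0  $dcbabbbabccdccbbbbbcdcd  d
    1  abbbabccdccbbbbbcdcd$dcb  b
    2  abccdccbbbbbcdcd$dcbabbb  b
    3  babbbabccdccbbbbbcdcd$dc  c
    4  babccdccbbbbbcdcd$dcbabb  b
    5  bbabccdccbbbbbcdcd$dcbab  b
    6  bbbabccdccbbbbbcdcd$dcba  a
    7  bbbbbcdcd$dcbabbbabccdcc  c
    8  bbbbcdcd$dcbabbbabccdccb  b
    9  bbbcdcd$dcbabbbabccdccbb  b
   10  bbcdcd$dcbabbbabccdccbbb  b
   11  bccdccbbbbbcdcd$dcbabbba  a
   12  bcdcd$dcbabbbabccdccbbbb  b
   13  cbabbbabccdccbbbbbcdcd$d  d
   14  cbbbbbcdcd$dcbabbbabccdc  c
   15  ccbbbbbcdcd$dcbabbbabccd  d
   16  ccdccbbbbbcdcd$dcbabbbab  b
   17  cd$dcbabbbabccdccbbbbbcd  d
   18  cdccbbbbbcdcd$dcbabbbabc  c
   19  cdcd$dcbabbbabccdccbbbbb  b
   20  d$dcbabbbabccdccbbbbbcdc  c
   21  dcbabbbabccdccbbbbbcdcd$  $
   22  dccbbbbbcdcd$dcbabbbabcc  c
   23  dcd$dcbabbbabccdccbbbbbc  c

dbbcbbacbbbabdcdbdcbc$cc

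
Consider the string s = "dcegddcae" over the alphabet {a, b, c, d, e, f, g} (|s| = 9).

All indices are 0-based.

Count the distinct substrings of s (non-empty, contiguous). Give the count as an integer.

rank→(start, suffix):
  0 → (7, 'ae')
  1 → (6, 'cae')
  2 → (1, 'cegddcae')
  3 → (5, 'dcae')
  4 → (0, 'dcegddcae')
  5 → (4, 'ddcae')
  6 → (8, 'e')
  7 → (2, 'egddcae')
  8 → (3, 'gddcae')

SA = [7, 6, 1, 5, 0, 4, 8, 2, 3]
[i] adj suffixes → lcp
  [1] 7/6 → 0 ('')
  [2] 6/1 → 1 ('c')
  [3] 1/5 → 0 ('')
  [4] 5/0 → 2 ('dc')
  [5] 0/4 → 1 ('d')
  [6] 4/8 → 0 ('')
  [7] 8/2 → 1 ('e')
  [8] 2/3 → 0 ('')

n(n+1)/2 = 9·10/2 = 45
Σ LCP = 0 + 0 + 1 + 0 + 2 + 1 + 0 + 1 + 0 = 5
distinct = 45 − 5 = 40

40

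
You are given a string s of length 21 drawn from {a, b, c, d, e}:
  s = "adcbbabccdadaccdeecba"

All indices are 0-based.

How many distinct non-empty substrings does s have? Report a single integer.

208

sorted suffixes:
  #0 SA[0]=20  'a'
  #1 SA[1]=5  'abccdadaccdeecba'
  #2 SA[2]=12  'accdeecba'
  #3 SA[3]=10  'adaccdeecba'
  #4 SA[4]=0  'adcbbabccdadaccdeecba'
  #5 SA[5]=19  'ba'
  #6 SA[6]=4  'babccdadaccdeecba'
  #7 SA[7]=3  'bbabccdadaccdeecba'
  #8 SA[8]=6  'bccdadaccdeecba'
  #9 SA[9]=18  'cba'
  #10 SA[10]=2  'cbbabccdadaccdeecba'
  #11 SA[11]=7  'ccdadaccdeecba'
  #12 SA[12]=13  'ccdeecba'
  #13 SA[13]=8  'cdadaccdeecba'
  #14 SA[14]=14  'cdeecba'
  #15 SA[15]=11  'daccdeecba'
  #16 SA[16]=9  'dadaccdeecba'
  #17 SA[17]=1  'dcbbabccdadaccdeecba'
  #18 SA[18]=15  'deecba'
  #19 SA[19]=17  'ecba'
  #20 SA[20]=16  'eecba'

SA = [20, 5, 12, 10, 0, 19, 4, 3, 6, 18, 2, 7, 13, 8, 14, 11, 9, 1, 15, 17, 16]
i: (SA[i-1],SA[i]) lcp shared
  1: (20,5) 1 'a'
  2: (5,12) 1 'a'
  3: (12,10) 1 'a'
  4: (10,0) 2 'ad'
  5: (0,19) 0 ''
  6: (19,4) 2 'ba'
  7: (4,3) 1 'b'
  8: (3,6) 1 'b'
  9: (6,18) 0 ''
  10: (18,2) 2 'cb'
  11: (2,7) 1 'c'
  12: (7,13) 3 'ccd'
  13: (13,8) 1 'c'
  14: (8,14) 2 'cd'
  15: (14,11) 0 ''
  16: (11,9) 2 'da'
  17: (9,1) 1 'd'
  18: (1,15) 1 'd'
  19: (15,17) 0 ''
  20: (17,16) 1 'e'

n(n+1)/2 = 21·22/2 = 231
Σ LCP = 0 + 1 + 1 + 1 + 2 + 0 + 2 + 1 + 1 + 0 + 2 + 1 + 3 + 1 + 2 + 0 + 2 + 1 + 1 + 0 + 1 = 23
distinct = 231 − 23 = 208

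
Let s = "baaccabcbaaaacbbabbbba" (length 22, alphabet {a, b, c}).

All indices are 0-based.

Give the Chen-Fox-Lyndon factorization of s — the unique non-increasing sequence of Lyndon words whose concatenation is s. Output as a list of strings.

["b", "aaccabcb", "aaaacbbabbbb", "a"]

emit factor 1: 'b' (i=0, period=1)
emit factor 2: 'aaccabcb' (i=1, period=8)
emit factor 3: 'aaaacbbabbbb' (i=9, period=12)
emit factor 4: 'a' (i=21, period=1)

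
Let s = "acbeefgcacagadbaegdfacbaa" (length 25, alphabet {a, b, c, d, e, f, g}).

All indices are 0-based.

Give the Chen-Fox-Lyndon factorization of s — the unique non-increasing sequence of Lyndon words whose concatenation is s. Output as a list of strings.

emit factor 1: 'acbeefgc' (i=0, period=8)
emit factor 2: 'acagadbaegdfacb' (i=8, period=15)
emit factor 3: 'a' (i=23, period=1)
emit factor 4: 'a' (i=24, period=1)

["acbeefgc", "acagadbaegdfacb", "a", "a"]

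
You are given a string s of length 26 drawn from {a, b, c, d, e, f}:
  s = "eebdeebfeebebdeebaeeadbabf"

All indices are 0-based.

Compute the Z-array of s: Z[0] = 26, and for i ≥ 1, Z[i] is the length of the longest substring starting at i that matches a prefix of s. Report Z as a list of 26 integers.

[26, 1, 0, 0, 3, 1, 0, 0, 3, 1, 0, 1, 0, 0, 3, 1, 0, 0, 2, 1, 0, 0, 0, 0, 0, 0]

Z[0]=26
i=1: i≥r, start 0; Z[1]=1 extend→box=[1,2)
i=2: i≥r, start 0; Z[2]=0
i=3: i≥r, start 0; Z[3]=0
i=4: i≥r, start 0; Z[4]=3 extend→box=[4,7)
i=5: min(r-i=2, Z[1]=1)=1; Z[5]=1
i=6: min(r-i=1, Z[2]=0)=0; Z[6]=0
i=7: i≥r, start 0; Z[7]=0
i=8: i≥r, start 0; Z[8]=3 extend→box=[8,11)
i=9: min(r-i=2, Z[1]=1)=1; Z[9]=1
i=10: min(r-i=1, Z[2]=0)=0; Z[10]=0
i=11: i≥r, start 0; Z[11]=1 extend→box=[11,12)
i=12: i≥r, start 0; Z[12]=0
i=13: i≥r, start 0; Z[13]=0
i=14: i≥r, start 0; Z[14]=3 extend→box=[14,17)
i=15: min(r-i=2, Z[1]=1)=1; Z[15]=1
i=16: min(r-i=1, Z[2]=0)=0; Z[16]=0
i=17: i≥r, start 0; Z[17]=0
i=18: i≥r, start 0; Z[18]=2 extend→box=[18,20)
i=19: min(r-i=1, Z[1]=1)=1; Z[19]=1
i=20: i≥r, start 0; Z[20]=0
i=21: i≥r, start 0; Z[21]=0
i=22: i≥r, start 0; Z[22]=0
i=23: i≥r, start 0; Z[23]=0
i=24: i≥r, start 0; Z[24]=0
i=25: i≥r, start 0; Z[25]=0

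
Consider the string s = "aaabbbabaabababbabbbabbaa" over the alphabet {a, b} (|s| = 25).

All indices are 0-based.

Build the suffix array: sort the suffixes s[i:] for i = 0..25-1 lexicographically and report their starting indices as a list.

[24, 23, 0, 8, 1, 6, 9, 11, 20, 13, 2, 16, 22, 7, 5, 10, 19, 12, 15, 21, 4, 18, 14, 3, 17]

sorted suffixes:
  #0 SA[0]=24  'a'
  #1 SA[1]=23  'aa'
  #2 SA[2]=0  'aaabbbabaabababbabbbabbaa'
  #3 SA[3]=8  'aabababbabbbabbaa'
  #4 SA[4]=1  'aabbbabaabababbabbbabbaa'
  #5 SA[5]=6  'abaabababbabbbabbaa'
  #6 SA[6]=9  'abababbabbbabbaa'
  #7 SA[7]=11  'ababbabbbabbaa'
  #8 SA[8]=20  'abbaa'
  #9 SA[9]=13  'abbabbbabbaa'
  #10 SA[10]=2  'abbbabaabababbabbbabbaa'
  #11 SA[11]=16  'abbbabbaa'
  #12 SA[12]=22  'baa'
  #13 SA[13]=7  'baabababbabbbabbaa'
  #14 SA[14]=5  'babaabababbabbbabbaa'
  #15 SA[15]=10  'bababbabbbabbaa'
  #16 SA[16]=19  'babbaa'
  #17 SA[17]=12  'babbabbbabbaa'
  #18 SA[18]=15  'babbbabbaa'
  #19 SA[19]=21  'bbaa'
  #20 SA[20]=4  'bbabaabababbabbbabbaa'
  #21 SA[21]=18  'bbabbaa'
  #22 SA[22]=14  'bbabbbabbaa'
  #23 SA[23]=3  'bbbabaabababbabbbabbaa'
  #24 SA[24]=17  'bbbabbaa'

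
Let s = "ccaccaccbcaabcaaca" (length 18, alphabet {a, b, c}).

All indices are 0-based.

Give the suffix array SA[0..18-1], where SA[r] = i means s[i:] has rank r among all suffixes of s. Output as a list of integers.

[17, 10, 14, 11, 15, 2, 5, 8, 12, 16, 9, 13, 1, 4, 7, 0, 3, 6]

rank→(start, suffix):
  0 → (17, 'a')
  1 → (10, 'aabcaaca')
  2 → (14, 'aaca')
  3 → (11, 'abcaaca')
  4 → (15, 'aca')
  5 → (2, 'accaccbcaabcaaca')
  6 → (5, 'accbcaabcaaca')
  7 → (8, 'bcaabcaaca')
  8 → (12, 'bcaaca')
  9 → (16, 'ca')
  10 → (9, 'caabcaaca')
  11 → (13, 'caaca')
  12 → (1, 'caccaccbcaabcaaca')
  13 → (4, 'caccbcaabcaaca')
  14 → (7, 'cbcaabcaaca')
  15 → (0, 'ccaccaccbcaabcaaca')
  16 → (3, 'ccaccbcaabcaaca')
  17 → (6, 'ccbcaabcaaca')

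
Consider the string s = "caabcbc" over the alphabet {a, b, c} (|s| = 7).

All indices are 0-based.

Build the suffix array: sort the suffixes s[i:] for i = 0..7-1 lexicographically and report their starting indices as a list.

[1, 2, 5, 3, 6, 0, 4]

rank | idx | suffix
   0 |   1 | aabcbc
   1 |   2 | abcbc
   2 |   5 | bc
   3 |   3 | bcbc
   4 |   6 | c
   5 |   0 | caabcbc
   6 |   4 | cbc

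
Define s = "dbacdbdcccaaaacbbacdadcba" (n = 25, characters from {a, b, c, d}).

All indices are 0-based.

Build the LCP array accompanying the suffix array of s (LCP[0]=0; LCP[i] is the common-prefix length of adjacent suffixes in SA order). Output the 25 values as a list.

rank | idx | suffix
   0 |  24 | a
   1 |  10 | aaaacbbacdadcba
   2 |  11 | aaacbbacdadcba
   3 |  12 | aacbbacdadcba
   4 |  13 | acbbacdadcba
   5 |  17 | acdadcba
   6 |   2 | acdbdcccaaaacbbacdadcba
   7 |  20 | adcba
   8 |  23 | ba
   9 |  16 | bacdadcba
  10 |   1 | bacdbdcccaaaacbbacdadcba
  11 |  15 | bbacdadcba
  12 |   5 | bdcccaaaacbbacdadcba
  13 |   9 | caaaacbbacdadcba
  14 |  22 | cba
  15 |  14 | cbbacdadcba
  16 |   8 | ccaaaacbbacdadcba
  17 |   7 | cccaaaacbbacdadcba
  18 |  18 | cdadcba
  19 |   3 | cdbdcccaaaacbbacdadcba
  20 |  19 | dadcba
  21 |   0 | dbacdbdcccaaaacbbacdadcba
  22 |   4 | dbdcccaaaacbbacdadcba
  23 |  21 | dcba
  24 |   6 | dcccaaaacbbacdadcba

SA = [24, 10, 11, 12, 13, 17, 2, 20, 23, 16, 1, 15, 5, 9, 22, 14, 8, 7, 18, 3, 19, 0, 4, 21, 6]
[i] adj suffixes → lcp
  [1] 24/10 → 1 ('a')
  [2] 10/11 → 3 ('aaa')
  [3] 11/12 → 2 ('aa')
  [4] 12/13 → 1 ('a')
  [5] 13/17 → 2 ('ac')
  [6] 17/2 → 3 ('acd')
  [7] 2/20 → 1 ('a')
  [8] 20/23 → 0 ('')
  [9] 23/16 → 2 ('ba')
  [10] 16/1 → 4 ('bacd')
  [11] 1/15 → 1 ('b')
  [12] 15/5 → 1 ('b')
  [13] 5/9 → 0 ('')
  [14] 9/22 → 1 ('c')
  [15] 22/14 → 2 ('cb')
  [16] 14/8 → 1 ('c')
  [17] 8/7 → 2 ('cc')
  [18] 7/18 → 1 ('c')
  [19] 18/3 → 2 ('cd')
  [20] 3/19 → 0 ('')
  [21] 19/0 → 1 ('d')
  [22] 0/4 → 2 ('db')
  [23] 4/21 → 1 ('d')
  [24] 21/6 → 2 ('dc')

[0, 1, 3, 2, 1, 2, 3, 1, 0, 2, 4, 1, 1, 0, 1, 2, 1, 2, 1, 2, 0, 1, 2, 1, 2]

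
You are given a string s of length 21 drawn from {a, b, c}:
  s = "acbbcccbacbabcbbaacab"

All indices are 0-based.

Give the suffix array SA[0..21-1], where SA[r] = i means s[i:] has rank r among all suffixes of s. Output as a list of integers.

rank→(start, suffix):
  0 → (16, 'aacab')
  1 → (19, 'ab')
  2 → (11, 'abcbbaacab')
  3 → (17, 'acab')
  4 → (8, 'acbabcbbaacab')
  5 → (0, 'acbbcccbacbabcbbaacab')
  6 → (20, 'b')
  7 → (15, 'baacab')
  8 → (10, 'babcbbaacab')
  9 → (7, 'bacbabcbbaacab')
  10 → (14, 'bbaacab')
  11 → (2, 'bbcccbacbabcbbaacab')
  12 → (12, 'bcbbaacab')
  13 → (3, 'bcccbacbabcbbaacab')
  14 → (18, 'cab')
  15 → (9, 'cbabcbbaacab')
  16 → (6, 'cbacbabcbbaacab')
  17 → (13, 'cbbaacab')
  18 → (1, 'cbbcccbacbabcbbaacab')
  19 → (5, 'ccbacbabcbbaacab')
  20 → (4, 'cccbacbabcbbaacab')

[16, 19, 11, 17, 8, 0, 20, 15, 10, 7, 14, 2, 12, 3, 18, 9, 6, 13, 1, 5, 4]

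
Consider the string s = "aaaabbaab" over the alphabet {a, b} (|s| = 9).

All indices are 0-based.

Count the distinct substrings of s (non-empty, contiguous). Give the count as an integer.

rank | idx | suffix
   0 |   0 | aaaabbaab
   1 |   1 | aaabbaab
   2 |   6 | aab
   3 |   2 | aabbaab
   4 |   7 | ab
   5 |   3 | abbaab
   6 |   8 | b
   7 |   5 | baab
   8 |   4 | bbaab

SA = [0, 1, 6, 2, 7, 3, 8, 5, 4]
i: (SA[i-1],SA[i]) lcp shared
  1: (0,1) 3 'aaa'
  2: (1,6) 2 'aa'
  3: (6,2) 3 'aab'
  4: (2,7) 1 'a'
  5: (7,3) 2 'ab'
  6: (3,8) 0 ''
  7: (8,5) 1 'b'
  8: (5,4) 1 'b'

n(n+1)/2 = 9·10/2 = 45
Σ LCP = 0 + 3 + 2 + 3 + 1 + 2 + 0 + 1 + 1 = 13
distinct = 45 − 13 = 32

32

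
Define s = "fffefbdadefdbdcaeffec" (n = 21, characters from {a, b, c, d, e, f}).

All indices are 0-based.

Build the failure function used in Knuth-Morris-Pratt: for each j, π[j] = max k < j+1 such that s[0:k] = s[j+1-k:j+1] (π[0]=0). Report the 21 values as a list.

[0, 1, 2, 0, 1, 0, 0, 0, 0, 0, 1, 0, 0, 0, 0, 0, 0, 1, 2, 0, 0]

π[0] = 0
j=1 s[j]='f': π[1]=1 (border 'f')
j=2 s[j]='f': π[2]=2 (border 'ff')
j=3 s[j]='e': k: 2→1→0; π[3]=0 (border '')
j=4 s[j]='f': π[4]=1 (border 'f')
j=5 s[j]='b': k: 1→0; π[5]=0 (border '')
j=6 s[j]='d': π[6]=0 (border '')
j=7 s[j]='a': π[7]=0 (border '')
j=8 s[j]='d': π[8]=0 (border '')
j=9 s[j]='e': π[9]=0 (border '')
j=10 s[j]='f': π[10]=1 (border 'f')
j=11 s[j]='d': k: 1→0; π[11]=0 (border '')
j=12 s[j]='b': π[12]=0 (border '')
j=13 s[j]='d': π[13]=0 (border '')
j=14 s[j]='c': π[14]=0 (border '')
j=15 s[j]='a': π[15]=0 (border '')
j=16 s[j]='e': π[16]=0 (border '')
j=17 s[j]='f': π[17]=1 (border 'f')
j=18 s[j]='f': π[18]=2 (border 'ff')
j=19 s[j]='e': k: 2→1→0; π[19]=0 (border '')
j=20 s[j]='c': π[20]=0 (border '')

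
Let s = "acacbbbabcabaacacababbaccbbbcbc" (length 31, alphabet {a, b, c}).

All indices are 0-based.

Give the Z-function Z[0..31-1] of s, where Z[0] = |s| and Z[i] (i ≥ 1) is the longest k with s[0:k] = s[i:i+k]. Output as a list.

Z[0]=31
i=1: fresh scan; Z[1]=0
i=2: fresh scan; Z[2]=2 extend→box=[2,4)
i=3: min(r-i=1, Z[1]=0)=0; Z[3]=0
i=4: fresh scan; Z[4]=0
i=5: fresh scan; Z[5]=0
i=6: fresh scan; Z[6]=0
i=7: fresh scan; Z[7]=1 extend→box=[7,8)
i=8: fresh scan; Z[8]=0
i=9: fresh scan; Z[9]=0
i=10: fresh scan; Z[10]=1 extend→box=[10,11)
i=11: fresh scan; Z[11]=0
i=12: fresh scan; Z[12]=1 extend→box=[12,13)
i=13: fresh scan; Z[13]=4 extend→box=[13,17)
i=14: min(r-i=3, Z[1]=0)=0; Z[14]=0
i=15: min(r-i=2, Z[2]=2)=2; Z[15]=3 extend→box=[15,18)
i=16: min(r-i=2, Z[1]=0)=0; Z[16]=0
i=17: min(r-i=1, Z[2]=2)=1; Z[17]=1
i=18: fresh scan; Z[18]=0
i=19: fresh scan; Z[19]=1 extend→box=[19,20)
i=20: fresh scan; Z[20]=0
i=21: fresh scan; Z[21]=0
i=22: fresh scan; Z[22]=2 extend→box=[22,24)
i=23: min(r-i=1, Z[1]=0)=0; Z[23]=0
i=24: fresh scan; Z[24]=0
i=25: fresh scan; Z[25]=0
i=26: fresh scan; Z[26]=0
i=27: fresh scan; Z[27]=0
i=28: fresh scan; Z[28]=0
i=29: fresh scan; Z[29]=0
i=30: fresh scan; Z[30]=0

[31, 0, 2, 0, 0, 0, 0, 1, 0, 0, 1, 0, 1, 4, 0, 3, 0, 1, 0, 1, 0, 0, 2, 0, 0, 0, 0, 0, 0, 0, 0]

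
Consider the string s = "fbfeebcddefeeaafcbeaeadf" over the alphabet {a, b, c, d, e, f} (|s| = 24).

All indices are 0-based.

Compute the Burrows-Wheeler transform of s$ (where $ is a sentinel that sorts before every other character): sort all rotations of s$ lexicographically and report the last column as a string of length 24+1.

rank  rotation                   last
    0  $fbfeebcddefeeaafcbeaeadf  f
    1  aafcbeaeadf$fbfeebcddefee  e
    2  adf$fbfeebcddefeeaafcbeae  e
    3  aeadf$fbfeebcddefeeaafcbe  e
    4  afcbeaeadf$fbfeebcddefeea  a
    5  bcddefeeaafcbeaeadf$fbfee  e
    6  beaeadf$fbfeebcddefeeaafc  c
    7  bfeebcddefeeaafcbeaeadf$f  f
    8  cbeaeadf$fbfeebcddefeeaaf  f
    9  cddefeeaafcbeaeadf$fbfeeb  b
   10  ddefeeaafcbeaeadf$fbfeebc  c
   11  defeeaafcbeaeadf$fbfeebcd  d
   12  df$fbfeebcddefeeaafcbeaea  a
   13  eaafcbeaeadf$fbfeebcddefe  e
   14  eadf$fbfeebcddefeeaafcbea  a
   15  eaeadf$fbfeebcddefeeaafcb  b
   16  ebcddefeeaafcbeaeadf$fbfe  e
   17  eeaafcbeaeadf$fbfeebcddef  f
   18  eebcddefeeaafcbeaeadf$fbf  f
   19  efeeaafcbeaeadf$fbfeebcdd  d
   20  f$fbfeebcddefeeaafcbeaead  d
   21  fbfeebcddefeeaafcbeaeadf$  $
   22  fcbeaeadf$fbfeebcddefeeaa  a
   23  feeaafcbeaeadf$fbfeebcdde  e
   24  feebcddefeeaafcbeaeadf$fb  b

feeeaecffbcdaeabeffdd$aeb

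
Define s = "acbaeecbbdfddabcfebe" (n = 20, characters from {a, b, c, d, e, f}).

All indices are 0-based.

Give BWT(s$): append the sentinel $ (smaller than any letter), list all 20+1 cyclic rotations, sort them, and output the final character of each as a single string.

rank  rotation               last
    0  $acbaeecbbdfddabcfebe  e
    1  abcfebe$acbaeecbbdfdd  d
    2  acbaeecbbdfddabcfebe$  $
    3  aeecbbdfddabcfebe$acb  b
    4  baeecbbdfddabcfebe$ac  c
    5  bbdfddabcfebe$acbaeec  c
    6  bcfebe$acbaeecbbdfdda  a
    7  bdfddabcfebe$acbaeecb  b
    8  be$acbaeecbbdfddabcfe  e
    9  cbaeecbbdfddabcfebe$a  a
   10  cbbdfddabcfebe$acbaee  e
   11  cfebe$acbaeecbbdfddab  b
   12  dabcfebe$acbaeecbbdfd  d
   13  ddabcfebe$acbaeecbbdf  f
   14  dfddabcfebe$acbaeecbb  b
   15  e$acbaeecbbdfddabcfeb  b
   16  ebe$acbaeecbbdfddabcf  f
   17  ecbbdfddabcfebe$acbae  e
   18  eecbbdfddabcfebe$acba  a
   19  fddabcfebe$acbaeecbbd  d
   20  febe$acbaeecbbdfddabc  c

ed$bccabeaebdfbbfeadc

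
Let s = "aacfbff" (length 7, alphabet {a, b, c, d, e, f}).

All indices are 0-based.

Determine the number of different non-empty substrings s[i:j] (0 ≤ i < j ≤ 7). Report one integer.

sorted suffixes:
  #0 SA[0]=0  'aacfbff'
  #1 SA[1]=1  'acfbff'
  #2 SA[2]=4  'bff'
  #3 SA[3]=2  'cfbff'
  #4 SA[4]=6  'f'
  #5 SA[5]=3  'fbff'
  #6 SA[6]=5  'ff'

SA = [0, 1, 4, 2, 6, 3, 5]
[i] adj suffixes → lcp
  [1] 0/1 → 1 ('a')
  [2] 1/4 → 0 ('')
  [3] 4/2 → 0 ('')
  [4] 2/6 → 0 ('')
  [5] 6/3 → 1 ('f')
  [6] 3/5 → 1 ('f')

n(n+1)/2 = 7·8/2 = 28
Σ LCP = 0 + 1 + 0 + 0 + 0 + 1 + 1 = 3
distinct = 28 − 3 = 25

25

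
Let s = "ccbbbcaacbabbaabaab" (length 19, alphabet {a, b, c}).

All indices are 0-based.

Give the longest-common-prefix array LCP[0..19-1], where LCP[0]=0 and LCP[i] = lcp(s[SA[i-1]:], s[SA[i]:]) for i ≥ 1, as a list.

sorted suffixes:
  #0 SA[0]=16  'aab'
  #1 SA[1]=13  'aabaab'
  #2 SA[2]=6  'aacbabbaabaab'
  #3 SA[3]=17  'ab'
  #4 SA[4]=14  'abaab'
  #5 SA[5]=10  'abbaabaab'
  #6 SA[6]=7  'acbabbaabaab'
  #7 SA[7]=18  'b'
  #8 SA[8]=15  'baab'
  #9 SA[9]=12  'baabaab'
  #10 SA[10]=9  'babbaabaab'
  #11 SA[11]=11  'bbaabaab'
  #12 SA[12]=2  'bbbcaacbabbaabaab'
  #13 SA[13]=3  'bbcaacbabbaabaab'
  #14 SA[14]=4  'bcaacbabbaabaab'
  #15 SA[15]=5  'caacbabbaabaab'
  #16 SA[16]=8  'cbabbaabaab'
  #17 SA[17]=1  'cbbbcaacbabbaabaab'
  #18 SA[18]=0  'ccbbbcaacbabbaabaab'

SA = [16, 13, 6, 17, 14, 10, 7, 18, 15, 12, 9, 11, 2, 3, 4, 5, 8, 1, 0]
i: (SA[i-1],SA[i]) lcp shared
  1: (16,13) 3 'aab'
  2: (13,6) 2 'aa'
  3: (6,17) 1 'a'
  4: (17,14) 2 'ab'
  5: (14,10) 2 'ab'
  6: (10,7) 1 'a'
  7: (7,18) 0 ''
  8: (18,15) 1 'b'
  9: (15,12) 4 'baab'
  10: (12,9) 2 'ba'
  11: (9,11) 1 'b'
  12: (11,2) 2 'bb'
  13: (2,3) 2 'bb'
  14: (3,4) 1 'b'
  15: (4,5) 0 ''
  16: (5,8) 1 'c'
  17: (8,1) 2 'cb'
  18: (1,0) 1 'c'

[0, 3, 2, 1, 2, 2, 1, 0, 1, 4, 2, 1, 2, 2, 1, 0, 1, 2, 1]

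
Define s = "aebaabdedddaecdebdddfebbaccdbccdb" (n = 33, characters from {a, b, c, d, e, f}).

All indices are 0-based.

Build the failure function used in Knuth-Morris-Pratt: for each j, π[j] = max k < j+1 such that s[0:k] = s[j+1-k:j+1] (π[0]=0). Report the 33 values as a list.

[0, 0, 0, 1, 1, 0, 0, 0, 0, 0, 0, 1, 2, 0, 0, 0, 0, 0, 0, 0, 0, 0, 0, 0, 1, 0, 0, 0, 0, 0, 0, 0, 0]

π[0] = 0
j=1 s[j]='e': π[1]=0 (border '')
j=2 s[j]='b': π[2]=0 (border '')
j=3 s[j]='a': π[3]=1 (border 'a')
j=4 s[j]='a': k: 1→0; π[4]=1 (border 'a')
j=5 s[j]='b': k: 1→0; π[5]=0 (border '')
j=6 s[j]='d': π[6]=0 (border '')
j=7 s[j]='e': π[7]=0 (border '')
j=8 s[j]='d': π[8]=0 (border '')
j=9 s[j]='d': π[9]=0 (border '')
j=10 s[j]='d': π[10]=0 (border '')
j=11 s[j]='a': π[11]=1 (border 'a')
j=12 s[j]='e': π[12]=2 (border 'ae')
j=13 s[j]='c': k: 2→0; π[13]=0 (border '')
j=14 s[j]='d': π[14]=0 (border '')
j=15 s[j]='e': π[15]=0 (border '')
j=16 s[j]='b': π[16]=0 (border '')
j=17 s[j]='d': π[17]=0 (border '')
j=18 s[j]='d': π[18]=0 (border '')
j=19 s[j]='d': π[19]=0 (border '')
j=20 s[j]='f': π[20]=0 (border '')
j=21 s[j]='e': π[21]=0 (border '')
j=22 s[j]='b': π[22]=0 (border '')
j=23 s[j]='b': π[23]=0 (border '')
j=24 s[j]='a': π[24]=1 (border 'a')
j=25 s[j]='c': k: 1→0; π[25]=0 (border '')
j=26 s[j]='c': π[26]=0 (border '')
j=27 s[j]='d': π[27]=0 (border '')
j=28 s[j]='b': π[28]=0 (border '')
j=29 s[j]='c': π[29]=0 (border '')
j=30 s[j]='c': π[30]=0 (border '')
j=31 s[j]='d': π[31]=0 (border '')
j=32 s[j]='b': π[32]=0 (border '')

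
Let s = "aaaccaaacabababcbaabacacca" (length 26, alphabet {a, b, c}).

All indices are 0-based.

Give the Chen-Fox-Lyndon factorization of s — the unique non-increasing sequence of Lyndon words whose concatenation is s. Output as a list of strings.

["aaacc", "aaacabababcbaabacacc", "a"]

emit factor 1: 'aaacc' (i=0, period=5)
emit factor 2: 'aaacabababcbaabacacc' (i=5, period=20)
emit factor 3: 'a' (i=25, period=1)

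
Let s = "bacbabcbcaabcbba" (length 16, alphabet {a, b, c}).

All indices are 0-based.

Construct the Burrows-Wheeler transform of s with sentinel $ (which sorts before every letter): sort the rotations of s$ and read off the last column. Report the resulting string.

abcabbbc$ccaababb

rank  rotation           last
    0  $bacbabcbcaabcbba  a
    1  a$bacbabcbcaabcbb  b
    2  aabcbba$bacbabcbc  c
    3  abcbba$bacbabcbca  a
    4  abcbcaabcbba$bacb  b
    5  acbabcbcaabcbba$b  b
    6  ba$bacbabcbcaabcb  b
    7  babcbcaabcbba$bac  c
    8  bacbabcbcaabcbba$  $
    9  bba$bacbabcbcaabc  c
   10  bcaabcbba$bacbabc  c
   11  bcbba$bacbabcbcaa  a
   12  bcbcaabcbba$bacba  a
   13  caabcbba$bacbabcb  b
   14  cbabcbcaabcbba$ba  a
   15  cbba$bacbabcbcaab  b
   16  cbcaabcbba$bacbab  b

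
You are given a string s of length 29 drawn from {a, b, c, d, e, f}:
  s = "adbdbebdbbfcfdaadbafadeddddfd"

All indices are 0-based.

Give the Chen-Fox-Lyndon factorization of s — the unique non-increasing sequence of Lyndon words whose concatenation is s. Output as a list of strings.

emit factor 1: 'adbdbebdbbfcfd' (i=0, period=14)
emit factor 2: 'aadbafadeddddfd' (i=14, period=15)

["adbdbebdbbfcfd", "aadbafadeddddfd"]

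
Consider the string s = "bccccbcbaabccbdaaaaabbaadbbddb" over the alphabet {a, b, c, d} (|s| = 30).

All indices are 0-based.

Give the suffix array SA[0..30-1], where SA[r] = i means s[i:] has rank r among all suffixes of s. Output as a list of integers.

sorted suffixes:
  #0 SA[0]=15  'aaaaabbaadbbddb'
  #1 SA[1]=16  'aaaabbaadbbddb'
  #2 SA[2]=17  'aaabbaadbbddb'
  #3 SA[3]=18  'aabbaadbbddb'
  #4 SA[4]=8  'aabccbdaaaaabbaadbbddb'
  #5 SA[5]=22  'aadbbddb'
  #6 SA[6]=19  'abbaadbbddb'
  #7 SA[7]=9  'abccbdaaaaabbaadbbddb'
  #8 SA[8]=23  'adbbddb'
  #9 SA[9]=29  'b'
  #10 SA[10]=7  'baabccbdaaaaabbaadbbddb'
  #11 SA[11]=21  'baadbbddb'
  #12 SA[12]=20  'bbaadbbddb'
  #13 SA[13]=25  'bbddb'
  #14 SA[14]=5  'bcbaabccbdaaaaabbaadbbddb'
  #15 SA[15]=10  'bccbdaaaaabbaadbbddb'
  #16 SA[16]=0  'bccccbcbaabccbdaaaaabbaadbbddb'
  #17 SA[17]=13  'bdaaaaabbaadbbddb'
  #18 SA[18]=26  'bddb'
  #19 SA[19]=6  'cbaabccbdaaaaabbaadbbddb'
  #20 SA[20]=4  'cbcbaabccbdaaaaabbaadbbddb'
  #21 SA[21]=12  'cbdaaaaabbaadbbddb'
  #22 SA[22]=3  'ccbcbaabccbdaaaaabbaadbbddb'
  #23 SA[23]=11  'ccbdaaaaabbaadbbddb'
  #24 SA[24]=2  'cccbcbaabccbdaaaaabbaadbbddb'
  #25 SA[25]=1  'ccccbcbaabccbdaaaaabbaadbbddb'
  #26 SA[26]=14  'daaaaabbaadbbddb'
  #27 SA[27]=28  'db'
  #28 SA[28]=24  'dbbddb'
  #29 SA[29]=27  'ddb'

[15, 16, 17, 18, 8, 22, 19, 9, 23, 29, 7, 21, 20, 25, 5, 10, 0, 13, 26, 6, 4, 12, 3, 11, 2, 1, 14, 28, 24, 27]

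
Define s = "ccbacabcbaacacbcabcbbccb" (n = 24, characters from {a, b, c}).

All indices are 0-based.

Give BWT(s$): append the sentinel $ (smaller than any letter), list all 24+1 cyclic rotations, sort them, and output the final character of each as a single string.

bbccbaccccccaababacbcbab$

rank  rotation                   last
    0  $ccbacabcbaacacbcabcbbccb  b
    1  aacacbcabcbbccb$ccbacabcb  b
    2  abcbaacacbcabcbbccb$ccbac  c
    3  abcbbccb$ccbacabcbaacacbc  c
    4  acabcbaacacbcabcbbccb$ccb  b
    5  acacbcabcbbccb$ccbacabcba  a
    6  acbcabcbbccb$ccbacabcbaac  c
    7  b$ccbacabcbaacacbcabcbbcc  c
    8  baacacbcabcbbccb$ccbacabc  c
    9  bacabcbaacacbcabcbbccb$cc  c
   10  bbccb$ccbacabcbaacacbcabc  c
   11  bcabcbbccb$ccbacabcbaacac  c
   12  bcbaacacbcabcbbccb$ccbaca  a
   13  bcbbccb$ccbacabcbaacacbca  a
   14  bccb$ccbacabcbaacacbcabcb  b
   15  cabcbaacacbcabcbbccb$ccba  a
   16  cabcbbccb$ccbacabcbaacacb  b
   17  cacbcabcbbccb$ccbacabcbaa  a
   18  cb$ccbacabcbaacacbcabcbbc  c
   19  cbaacacbcabcbbccb$ccbacab  b
   20  cbacabcbaacacbcabcbbccb$c  c
   21  cbbccb$ccbacabcbaacacbcab  b
   22  cbcabcbbccb$ccbacabcbaaca  a
   23  ccb$ccbacabcbaacacbcabcbb  b
   24  ccbacabcbaacacbcabcbbccb$  $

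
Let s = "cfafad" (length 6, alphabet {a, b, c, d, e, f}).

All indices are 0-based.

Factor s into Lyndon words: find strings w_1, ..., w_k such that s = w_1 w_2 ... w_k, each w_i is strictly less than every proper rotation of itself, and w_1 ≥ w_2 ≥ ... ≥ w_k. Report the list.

emit factor 1: 'cf' (i=0, period=2)
emit factor 2: 'af' (i=2, period=2)
emit factor 3: 'ad' (i=4, period=2)

["cf", "af", "ad"]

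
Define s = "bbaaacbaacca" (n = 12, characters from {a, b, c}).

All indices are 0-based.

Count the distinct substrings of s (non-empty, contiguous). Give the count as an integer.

sorted suffixes:
  #0 SA[0]=11  'a'
  #1 SA[1]=2  'aaacbaacca'
  #2 SA[2]=3  'aacbaacca'
  #3 SA[3]=7  'aacca'
  #4 SA[4]=4  'acbaacca'
  #5 SA[5]=8  'acca'
  #6 SA[6]=1  'baaacbaacca'
  #7 SA[7]=6  'baacca'
  #8 SA[8]=0  'bbaaacbaacca'
  #9 SA[9]=10  'ca'
  #10 SA[10]=5  'cbaacca'
  #11 SA[11]=9  'cca'

SA = [11, 2, 3, 7, 4, 8, 1, 6, 0, 10, 5, 9]
[i] adj suffixes → lcp
  [1] 11/2 → 1 ('a')
  [2] 2/3 → 2 ('aa')
  [3] 3/7 → 3 ('aac')
  [4] 7/4 → 1 ('a')
  [5] 4/8 → 2 ('ac')
  [6] 8/1 → 0 ('')
  [7] 1/6 → 3 ('baa')
  [8] 6/0 → 1 ('b')
  [9] 0/10 → 0 ('')
  [10] 10/5 → 1 ('c')
  [11] 5/9 → 1 ('c')

n(n+1)/2 = 12·13/2 = 78
Σ LCP = 0 + 1 + 2 + 3 + 1 + 2 + 0 + 3 + 1 + 0 + 1 + 1 = 15
distinct = 78 − 15 = 63

63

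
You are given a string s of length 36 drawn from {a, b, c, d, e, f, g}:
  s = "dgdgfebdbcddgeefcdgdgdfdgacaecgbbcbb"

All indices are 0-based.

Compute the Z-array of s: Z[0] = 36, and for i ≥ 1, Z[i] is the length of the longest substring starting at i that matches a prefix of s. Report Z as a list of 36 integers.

Z[0]=36
i=1: i≥r, start 0; Z[1]=0
i=2: i≥r, start 0; Z[2]=2 grow→box=[2,4)
i=3: min(r-i=1, Z[1]=0)=0; Z[3]=0
i=4: i≥r, start 0; Z[4]=0
i=5: i≥r, start 0; Z[5]=0
i=6: i≥r, start 0; Z[6]=0
i=7: i≥r, start 0; Z[7]=1 grow→box=[7,8)
i=8: i≥r, start 0; Z[8]=0
i=9: i≥r, start 0; Z[9]=0
i=10: i≥r, start 0; Z[10]=1 grow→box=[10,11)
i=11: i≥r, start 0; Z[11]=2 grow→box=[11,13)
i=12: min(r-i=1, Z[1]=0)=0; Z[12]=0
i=13: i≥r, start 0; Z[13]=0
i=14: i≥r, start 0; Z[14]=0
i=15: i≥r, start 0; Z[15]=0
i=16: i≥r, start 0; Z[16]=0
i=17: i≥r, start 0; Z[17]=4 grow→box=[17,21)
i=18: min(r-i=3, Z[1]=0)=0; Z[18]=0
i=19: min(r-i=2, Z[2]=2)=2; Z[19]=3 grow→box=[19,22)
i=20: min(r-i=2, Z[1]=0)=0; Z[20]=0
i=21: min(r-i=1, Z[2]=2)=1; Z[21]=1
i=22: i≥r, start 0; Z[22]=0
i=23: i≥r, start 0; Z[23]=2 grow→box=[23,25)
i=24: min(r-i=1, Z[1]=0)=0; Z[24]=0
i=25: i≥r, start 0; Z[25]=0
i=26: i≥r, start 0; Z[26]=0
i=27: i≥r, start 0; Z[27]=0
i=28: i≥r, start 0; Z[28]=0
i=29: i≥r, start 0; Z[29]=0
i=30: i≥r, start 0; Z[30]=0
i=31: i≥r, start 0; Z[31]=0
i=32: i≥r, start 0; Z[32]=0
i=33: i≥r, start 0; Z[33]=0
i=34: i≥r, start 0; Z[34]=0
i=35: i≥r, start 0; Z[35]=0

[36, 0, 2, 0, 0, 0, 0, 1, 0, 0, 1, 2, 0, 0, 0, 0, 0, 4, 0, 3, 0, 1, 0, 2, 0, 0, 0, 0, 0, 0, 0, 0, 0, 0, 0, 0]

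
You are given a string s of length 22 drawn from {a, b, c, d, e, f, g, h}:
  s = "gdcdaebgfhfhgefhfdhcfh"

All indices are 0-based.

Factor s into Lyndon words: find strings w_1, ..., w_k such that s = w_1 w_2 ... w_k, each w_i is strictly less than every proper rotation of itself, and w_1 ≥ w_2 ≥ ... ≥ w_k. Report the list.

emit factor 1: 'g' (i=0, period=1)
emit factor 2: 'd' (i=1, period=1)
emit factor 3: 'cd' (i=2, period=2)
emit factor 4: 'aebgfhfhgefhfdhcfh' (i=4, period=18)

["g", "d", "cd", "aebgfhfhgefhfdhcfh"]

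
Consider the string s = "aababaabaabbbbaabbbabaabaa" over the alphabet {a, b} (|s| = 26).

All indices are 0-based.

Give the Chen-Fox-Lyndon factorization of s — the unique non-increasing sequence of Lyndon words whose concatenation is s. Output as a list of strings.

["aabab", "aabaabbbbaabbbab", "aab", "a", "a"]

emit factor 1: 'aabab' (i=0, period=5)
emit factor 2: 'aabaabbbbaabbbab' (i=5, period=16)
emit factor 3: 'aab' (i=21, period=3)
emit factor 4: 'a' (i=24, period=1)
emit factor 5: 'a' (i=25, period=1)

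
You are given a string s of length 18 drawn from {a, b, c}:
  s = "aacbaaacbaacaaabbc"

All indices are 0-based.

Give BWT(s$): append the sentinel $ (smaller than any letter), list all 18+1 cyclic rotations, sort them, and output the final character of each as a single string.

rank  rotation             last
    0  $aacbaaacbaacaaabbc  c
    1  aaabbc$aacbaaacbaac  c
    2  aaacbaacaaabbc$aacb  b
    3  aabbc$aacbaaacbaaca  a
    4  aacaaabbc$aacbaaacb  b
    5  aacbaaacbaacaaabbc$  $
    6  aacbaacaaabbc$aacba  a
    7  abbc$aacbaaacbaacaa  a
    8  acaaabbc$aacbaaacba  a
    9  acbaaacbaacaaabbc$a  a
   10  acbaacaaabbc$aacbaa  a
   11  baaacbaacaaabbc$aac  c
   12  baacaaabbc$aacbaaac  c
   13  bbc$aacbaaacbaacaaa  a
   14  bc$aacbaaacbaacaaab  b
   15  c$aacbaaacbaacaaabb  b
   16  caaabbc$aacbaaacbaa  a
   17  cbaaacbaacaaabbc$aa  a
   18  cbaacaaabbc$aacbaaa  a

ccbab$aaaaaccabbaaa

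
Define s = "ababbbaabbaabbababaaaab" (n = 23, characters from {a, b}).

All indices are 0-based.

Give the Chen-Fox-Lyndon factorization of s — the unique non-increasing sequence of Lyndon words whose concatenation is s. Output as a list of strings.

emit factor 1: 'ababbb' (i=0, period=6)
emit factor 2: 'aabbaabbabab' (i=6, period=12)
emit factor 3: 'aaaab' (i=18, period=5)

["ababbb", "aabbaabbabab", "aaaab"]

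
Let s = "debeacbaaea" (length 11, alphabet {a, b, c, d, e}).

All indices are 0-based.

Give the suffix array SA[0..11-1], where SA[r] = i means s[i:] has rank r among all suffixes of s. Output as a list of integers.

[10, 7, 4, 8, 6, 2, 5, 0, 9, 3, 1]

rank→(start, suffix):
  0 → (10, 'a')
  1 → (7, 'aaea')
  2 → (4, 'acbaaea')
  3 → (8, 'aea')
  4 → (6, 'baaea')
  5 → (2, 'beacbaaea')
  6 → (5, 'cbaaea')
  7 → (0, 'debeacbaaea')
  8 → (9, 'ea')
  9 → (3, 'eacbaaea')
  10 → (1, 'ebeacbaaea')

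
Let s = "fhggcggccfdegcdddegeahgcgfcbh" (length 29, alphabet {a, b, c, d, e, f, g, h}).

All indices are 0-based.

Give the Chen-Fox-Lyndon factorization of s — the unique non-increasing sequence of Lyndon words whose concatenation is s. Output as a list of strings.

emit factor 1: 'fhgg' (i=0, period=4)
emit factor 2: 'cgg' (i=4, period=3)
emit factor 3: 'ccfdegcdddege' (i=7, period=13)
emit factor 4: 'ahgcgfcbh' (i=20, period=9)

["fhgg", "cgg", "ccfdegcdddege", "ahgcgfcbh"]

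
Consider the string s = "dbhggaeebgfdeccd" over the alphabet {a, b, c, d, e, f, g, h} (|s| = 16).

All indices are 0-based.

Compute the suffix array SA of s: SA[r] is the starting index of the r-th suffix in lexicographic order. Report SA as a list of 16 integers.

rank | idx | suffix
   0 |   5 | aeebgfdeccd
   1 |   8 | bgfdeccd
   2 |   1 | bhggaeebgfdeccd
   3 |  13 | ccd
   4 |  14 | cd
   5 |  15 | d
   6 |   0 | dbhggaeebgfdeccd
   7 |  11 | deccd
   8 |   7 | ebgfdeccd
   9 |  12 | eccd
  10 |   6 | eebgfdeccd
  11 |  10 | fdeccd
  12 |   4 | gaeebgfdeccd
  13 |   9 | gfdeccd
  14 |   3 | ggaeebgfdeccd
  15 |   2 | hggaeebgfdeccd

[5, 8, 1, 13, 14, 15, 0, 11, 7, 12, 6, 10, 4, 9, 3, 2]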